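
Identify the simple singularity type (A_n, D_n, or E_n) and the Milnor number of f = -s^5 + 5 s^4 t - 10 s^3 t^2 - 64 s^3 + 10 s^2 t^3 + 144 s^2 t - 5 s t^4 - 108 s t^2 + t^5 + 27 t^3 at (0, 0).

Type E_8, Milnor number mu = 8.

The Hessian of f at 0 is [[0, 0], [0, 0]] with rank 0, so corank 2. A Groebner basis of the Jacobian ideal J(f) in C{s,t} is {t^5, s*t^3 - 13*t^4/16, s^2 - 3*s*t/2 + 9*t^2/16}; counting standard monomials gives mu = 8. Corank 2; j^3 = -(4*s - 3*t)^3 is a perfect cube, so E-series; the 5-jet and mu = 8 give E_8.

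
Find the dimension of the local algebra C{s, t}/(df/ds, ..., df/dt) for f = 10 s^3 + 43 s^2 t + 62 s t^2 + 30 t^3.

4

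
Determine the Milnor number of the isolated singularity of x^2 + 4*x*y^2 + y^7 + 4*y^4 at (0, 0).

The Hessian of f at 0 is [[2, 0], [0, 0]] with rank 1, so corank 1. A Groebner basis of the Jacobian ideal J(f) in C{x,y} is {x^3, x/2 + y^2}; counting standard monomials gives mu = 6. Corank 1: A-series; mu = 6 gives A_6.

6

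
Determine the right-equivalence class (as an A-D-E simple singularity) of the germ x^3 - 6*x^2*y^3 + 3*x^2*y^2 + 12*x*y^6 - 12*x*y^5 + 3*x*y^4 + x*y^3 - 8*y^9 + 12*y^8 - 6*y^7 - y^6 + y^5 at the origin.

E7

The Hessian of f at 0 is [[0, 0], [0, 0]] with rank 0, so corank 2. A Groebner basis of the Jacobian ideal J(f) in C{x,y} is {-x^2 + y^4 - y^3/3, x^3, x^2*y + x^2/3 + y^3/9, x^2 + x*y^2 + y^3/3}; counting standard monomials gives mu = 7. Corank 2; j^3 = x^3 is a perfect cube, so E-series; the 4-jet and mu = 7 give E_7.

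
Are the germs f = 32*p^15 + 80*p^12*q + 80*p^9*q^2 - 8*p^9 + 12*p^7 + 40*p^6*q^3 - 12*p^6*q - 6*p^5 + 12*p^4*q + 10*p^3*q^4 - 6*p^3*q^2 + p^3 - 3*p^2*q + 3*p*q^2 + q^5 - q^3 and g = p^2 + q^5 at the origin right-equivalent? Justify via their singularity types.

No.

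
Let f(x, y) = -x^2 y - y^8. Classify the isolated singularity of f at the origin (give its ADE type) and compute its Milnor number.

The Hessian of f at 0 is [[0, 0], [0, 0]] with rank 0, so corank 2. A Groebner basis of the Jacobian ideal J(f) in C{x,y} is {x^2/8 + y^7, x^3, x*y}; counting standard monomials gives mu = 9. Corank 2; j^3 = -x^2*y has shape L^2 M (L != M), so D-series; mu = 9 gives D_9.

Type D_9, Milnor number mu = 9.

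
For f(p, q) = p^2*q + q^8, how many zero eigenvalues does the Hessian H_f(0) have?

Hessian at 0 has rank 0.

2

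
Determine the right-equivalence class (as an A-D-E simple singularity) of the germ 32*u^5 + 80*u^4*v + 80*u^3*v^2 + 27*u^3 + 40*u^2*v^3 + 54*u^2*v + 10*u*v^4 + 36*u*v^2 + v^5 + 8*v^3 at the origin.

E_8

The Hessian of f at 0 is [[0, 0], [0, 0]] with rank 0, so corank 2. A Groebner basis of the Jacobian ideal J(f) in C{u,v} is {v^5, u*v^3 + 5*v^4/8, u^2 + 4*u*v/3 + 4*v^2/9}; counting standard monomials gives mu = 8. Corank 2; j^3 = (3*u + 2*v)^3 is a perfect cube, so E-series; the 5-jet and mu = 8 give E_8.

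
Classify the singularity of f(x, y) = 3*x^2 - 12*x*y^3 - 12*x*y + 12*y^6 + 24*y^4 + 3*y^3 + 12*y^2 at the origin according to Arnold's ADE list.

A2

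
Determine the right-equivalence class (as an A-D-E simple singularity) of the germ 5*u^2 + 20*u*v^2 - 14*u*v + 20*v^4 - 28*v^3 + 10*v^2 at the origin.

The Hessian of f at 0 has rank 2. Corank 0: nondegenerate Morse point, so A_1.

A_1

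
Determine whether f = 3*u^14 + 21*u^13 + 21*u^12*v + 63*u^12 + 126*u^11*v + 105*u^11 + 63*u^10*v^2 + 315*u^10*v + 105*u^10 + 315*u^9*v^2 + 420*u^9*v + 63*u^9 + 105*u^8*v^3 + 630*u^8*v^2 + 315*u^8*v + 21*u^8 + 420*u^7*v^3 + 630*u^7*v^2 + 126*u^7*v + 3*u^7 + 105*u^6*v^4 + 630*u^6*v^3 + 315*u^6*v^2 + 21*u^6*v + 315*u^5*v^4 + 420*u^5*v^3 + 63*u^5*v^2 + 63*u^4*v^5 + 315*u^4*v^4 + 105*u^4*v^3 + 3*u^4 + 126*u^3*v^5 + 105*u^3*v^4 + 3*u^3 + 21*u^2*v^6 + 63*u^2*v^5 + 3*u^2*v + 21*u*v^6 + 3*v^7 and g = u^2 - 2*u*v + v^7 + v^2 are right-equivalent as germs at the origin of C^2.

The Hessian of f at 0 is [[0, 0], [0, 0]] with rank 0, so corank 2. A Groebner basis of the Jacobian ideal J(f) in C{u,v} is {-u*v/7 + v^6, u*v^2, u^2 + u*v}; counting standard monomials gives mu = 8. Corank 2; j^3 = 3*u^2*(u + v) has shape L^2 M (L != M), so D-series; mu = 8 gives D_8. The Hessian of g at 0 is [[2, -2], [-2, 2]] with rank 1, so corank 1. A Groebner basis of the Jacobian ideal J(g) in C{u,v} is {v^6, u - v}; counting standard monomials gives mu = 6. Corank 1: A-series; mu = 6 gives A_6. f is D_8 but g is A_6, hence not right-equivalent.

No.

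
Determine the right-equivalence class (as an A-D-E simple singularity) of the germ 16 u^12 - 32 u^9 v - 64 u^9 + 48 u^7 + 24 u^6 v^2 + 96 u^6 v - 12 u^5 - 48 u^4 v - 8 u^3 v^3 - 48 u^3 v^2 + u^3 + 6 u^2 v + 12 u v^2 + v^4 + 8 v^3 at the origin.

The Hessian of f at 0 is [[0, 0], [0, 0]] with rank 0, so corank 2. A Groebner basis of the Jacobian ideal J(f) in C{u,v} is {v^3, u^2 + 4*u*v + 4*v^2}; counting standard monomials gives mu = 6. Corank 2; j^3 = (u + 2*v)^3 is a perfect cube, so E-series; the 4-jet and mu = 6 give E_6.

E_{6}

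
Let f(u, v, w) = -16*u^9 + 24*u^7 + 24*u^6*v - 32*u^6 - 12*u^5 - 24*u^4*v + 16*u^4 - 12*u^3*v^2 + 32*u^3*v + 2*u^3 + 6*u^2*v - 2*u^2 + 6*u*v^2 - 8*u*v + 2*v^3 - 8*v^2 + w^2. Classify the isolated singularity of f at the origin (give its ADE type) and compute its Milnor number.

Type A2, Milnor number mu = 2.

The Hessian of f at 0 has rank 2. Corank 1: A-series; mu = 2 gives A_2.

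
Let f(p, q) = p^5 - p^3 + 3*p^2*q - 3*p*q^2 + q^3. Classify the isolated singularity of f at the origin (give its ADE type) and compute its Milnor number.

The Hessian of f at 0 has rank 0. Corank 2; j^3 = -(p - q)^3 is a perfect cube, so E-series; the 5-jet and mu = 8 give E_8.

Type E_8, Milnor number mu = 8.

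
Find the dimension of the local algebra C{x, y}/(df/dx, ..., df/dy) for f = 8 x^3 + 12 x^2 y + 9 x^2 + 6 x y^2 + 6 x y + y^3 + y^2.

2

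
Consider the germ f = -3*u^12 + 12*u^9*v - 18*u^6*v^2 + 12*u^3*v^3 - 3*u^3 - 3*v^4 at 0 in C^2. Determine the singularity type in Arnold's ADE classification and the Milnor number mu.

The Hessian of f at 0 has rank 0. Corank 2; j^3 = -3*u^3 is a perfect cube, so E-series; the 4-jet and mu = 6 give E_6.

Type E_{6}, Milnor number mu = 6.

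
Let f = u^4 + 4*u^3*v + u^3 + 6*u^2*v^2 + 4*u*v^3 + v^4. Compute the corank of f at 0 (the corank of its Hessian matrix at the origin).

2

Hessian at 0 has rank 0.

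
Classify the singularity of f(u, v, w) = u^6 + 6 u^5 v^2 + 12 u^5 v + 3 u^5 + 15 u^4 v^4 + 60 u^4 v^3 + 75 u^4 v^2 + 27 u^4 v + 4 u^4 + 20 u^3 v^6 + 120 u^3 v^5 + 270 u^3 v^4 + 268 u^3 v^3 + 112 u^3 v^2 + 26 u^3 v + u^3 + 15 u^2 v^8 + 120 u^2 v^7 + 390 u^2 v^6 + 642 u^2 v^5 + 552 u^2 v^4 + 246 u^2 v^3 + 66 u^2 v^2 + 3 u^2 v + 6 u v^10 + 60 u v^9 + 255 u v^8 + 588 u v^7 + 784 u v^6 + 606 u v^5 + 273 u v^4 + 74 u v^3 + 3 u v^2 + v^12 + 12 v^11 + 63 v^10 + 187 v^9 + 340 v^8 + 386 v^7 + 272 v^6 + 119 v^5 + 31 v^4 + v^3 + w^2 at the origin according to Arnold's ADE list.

The Hessian of f at 0 has rank 1. Corank 2; j^3 = (u + v)^3 is a perfect cube, so E-series; the 4-jet and mu = 6 give E_6.

E_6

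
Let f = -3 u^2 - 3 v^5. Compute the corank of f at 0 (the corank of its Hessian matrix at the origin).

1

The Hessian at 0 is [[-6, 0], [0, 0]] of rank 1; hence corank 1.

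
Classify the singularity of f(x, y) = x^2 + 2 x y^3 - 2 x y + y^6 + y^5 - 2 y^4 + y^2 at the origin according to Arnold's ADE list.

A4

The Hessian of f at 0 has rank 1. Corank 1: A-series; mu = 4 gives A_4.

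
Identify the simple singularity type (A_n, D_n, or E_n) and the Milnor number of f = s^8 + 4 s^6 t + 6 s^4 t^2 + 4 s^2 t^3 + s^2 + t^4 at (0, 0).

The Hessian of f at 0 has rank 1. Corank 1: A-series; mu = 3 gives A_3.

Type A3, Milnor number mu = 3.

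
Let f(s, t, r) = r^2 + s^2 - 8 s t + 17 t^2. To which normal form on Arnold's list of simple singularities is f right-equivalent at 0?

The Hessian of f at 0 is [[2, -8, 0], [-8, 34, 0], [0, 0, 2]] with rank 3, so corank 0. A Groebner basis of the Jacobian ideal J(f) in C{s,t,r} is {s, t, r}; counting standard monomials gives mu = 1. Corank 0: nondegenerate Morse point, so A_1.

A1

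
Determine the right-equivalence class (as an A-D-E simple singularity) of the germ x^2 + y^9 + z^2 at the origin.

A_8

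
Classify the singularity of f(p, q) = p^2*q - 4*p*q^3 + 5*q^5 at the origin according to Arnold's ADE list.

The Hessian of f at 0 has rank 0. Corank 2; j^3 = p^2*q has shape L^2 M (L != M), so D-series; mu = 6 gives D_6.

D6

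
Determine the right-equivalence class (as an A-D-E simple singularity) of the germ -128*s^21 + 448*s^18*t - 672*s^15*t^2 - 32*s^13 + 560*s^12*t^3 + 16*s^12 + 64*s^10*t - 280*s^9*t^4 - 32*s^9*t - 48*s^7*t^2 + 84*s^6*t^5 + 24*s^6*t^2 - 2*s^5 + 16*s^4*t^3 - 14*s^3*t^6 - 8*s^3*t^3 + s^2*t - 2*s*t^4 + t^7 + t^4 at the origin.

The Hessian of f at 0 has rank 0. Corank 2; j^3 = s^2*t has shape L^2 M (L != M), so D-series; mu = 5 gives D_5.

D_{5}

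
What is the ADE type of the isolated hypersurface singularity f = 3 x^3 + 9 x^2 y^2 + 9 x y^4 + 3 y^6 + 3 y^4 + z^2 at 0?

E_{6}

The Hessian of f at 0 has rank 1. Corank 2; j^3 = 3*x^3 is a perfect cube, so E-series; the 4-jet and mu = 6 give E_6.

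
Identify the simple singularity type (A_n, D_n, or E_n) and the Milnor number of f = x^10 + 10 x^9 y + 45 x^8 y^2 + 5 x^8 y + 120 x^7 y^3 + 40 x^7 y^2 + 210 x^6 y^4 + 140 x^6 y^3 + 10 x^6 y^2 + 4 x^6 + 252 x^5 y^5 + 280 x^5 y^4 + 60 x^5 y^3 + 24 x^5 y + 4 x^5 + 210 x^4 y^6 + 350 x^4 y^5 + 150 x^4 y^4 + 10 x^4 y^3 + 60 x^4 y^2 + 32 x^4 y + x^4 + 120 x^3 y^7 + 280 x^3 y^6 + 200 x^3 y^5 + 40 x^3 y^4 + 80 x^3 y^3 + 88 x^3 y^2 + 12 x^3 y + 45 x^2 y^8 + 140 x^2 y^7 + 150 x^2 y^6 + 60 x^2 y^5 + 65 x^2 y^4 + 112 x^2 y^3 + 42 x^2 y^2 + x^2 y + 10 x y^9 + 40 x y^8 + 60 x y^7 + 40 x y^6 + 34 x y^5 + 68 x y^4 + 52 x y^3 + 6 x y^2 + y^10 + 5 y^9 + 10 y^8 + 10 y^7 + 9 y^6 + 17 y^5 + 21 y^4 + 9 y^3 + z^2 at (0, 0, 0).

Type D_6, Milnor number mu = 6.

The Hessian of f at 0 is [[0, 0, 0], [0, 0, 0], [0, 0, 2]] with rank 1, so corank 2. A Groebner basis of the Jacobian ideal J(f) in C{x,y,z} is {x^3 - 27*x*y/8 - 81*y^2/8, x^2*y + 24*x^2/59 + 1683*x*y/472 + 3321*y^2/472, -16*x^2/59 + x*y^2 - 945*x*y/472 - 1683*y^2/472, 8*x^2/59 + 443*x*y/472 + y^3 + 753*y^2/472, z}; counting standard monomials gives mu = 6. Corank 2; j^3 = y*(x + 3*y)^2 has shape L^2 M (L != M), so D-series; mu = 6 gives D_6.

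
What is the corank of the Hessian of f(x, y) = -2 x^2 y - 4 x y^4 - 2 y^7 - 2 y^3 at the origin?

The Hessian at 0 is [[0, 0], [0, 0]] of rank 0; hence corank 2.

2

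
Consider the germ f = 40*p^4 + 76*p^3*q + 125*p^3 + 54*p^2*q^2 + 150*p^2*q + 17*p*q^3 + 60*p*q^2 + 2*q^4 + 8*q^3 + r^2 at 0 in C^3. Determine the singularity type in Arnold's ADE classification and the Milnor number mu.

Type E7, Milnor number mu = 7.

The Hessian of f at 0 is [[0, 0, 0], [0, 0, 0], [0, 0, 2]] with rank 1, so corank 2. A Groebner basis of the Jacobian ideal J(f) in C{p,q,r} is {1171875*p^2/4 + 234375*p*q + q^4 + 125*q^3/4 + 46875*q^2, p^3 + 675*p^2/2 + 270*p*q + q^3/10 + 54*q^2, p^2*q - 2125*p^2/4 - 425*p*q - 13*q^3/60 - 85*q^2, 625*p^2 + p*q^2 + 500*p*q + 7*q^3/15 + 100*q^2, r}; counting standard monomials gives mu = 7. Corank 2; j^3 = (5*p + 2*q)^3 is a perfect cube, so E-series; the 4-jet and mu = 7 give E_7.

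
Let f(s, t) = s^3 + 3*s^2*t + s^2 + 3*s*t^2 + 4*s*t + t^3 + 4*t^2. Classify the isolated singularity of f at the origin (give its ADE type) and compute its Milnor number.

Type A2, Milnor number mu = 2.

The Hessian of f at 0 is [[2, 4], [4, 8]] with rank 1, so corank 1. A Groebner basis of the Jacobian ideal J(f) in C{s,t} is {t^2, s + 2*t}; counting standard monomials gives mu = 2. Corank 1: A-series; mu = 2 gives A_2.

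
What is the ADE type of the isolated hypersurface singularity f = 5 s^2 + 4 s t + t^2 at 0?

The Hessian of f at 0 has rank 2. Corank 0: nondegenerate Morse point, so A_1.

A1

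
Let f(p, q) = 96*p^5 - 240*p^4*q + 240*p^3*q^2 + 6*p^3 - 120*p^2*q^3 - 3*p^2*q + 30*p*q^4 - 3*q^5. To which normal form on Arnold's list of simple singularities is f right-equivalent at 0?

The Hessian of f at 0 is [[0, 0], [0, 0]] with rank 0, so corank 2. A Groebner basis of the Jacobian ideal J(f) in C{p,q} is {p*q/10 + q^4, p*q^2, p^2 - p*q/2}; counting standard monomials gives mu = 6. Corank 2; j^3 = 3*p^2*(2*p - q) has shape L^2 M (L != M), so D-series; mu = 6 gives D_6.

D_{6}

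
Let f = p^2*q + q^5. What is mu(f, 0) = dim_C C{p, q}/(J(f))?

6

The Hessian of f at 0 has rank 0. Corank 2; j^3 = p^2*q has shape L^2 M (L != M), so D-series; mu = 6 gives D_6.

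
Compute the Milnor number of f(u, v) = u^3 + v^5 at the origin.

8

The Hessian of f at 0 is [[0, 0], [0, 0]] with rank 0, so corank 2. A Groebner basis of the Jacobian ideal J(f) in C{u,v} is {v^4, u^2}; counting standard monomials gives mu = 8. Corank 2; j^3 = u^3 is a perfect cube, so E-series; the 5-jet and mu = 8 give E_8.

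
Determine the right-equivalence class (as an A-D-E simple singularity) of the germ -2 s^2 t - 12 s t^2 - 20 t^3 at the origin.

D_4

The Hessian of f at 0 is [[0, 0], [0, 0]] with rank 0, so corank 2. A Groebner basis of the Jacobian ideal J(f) in C{s,t} is {t^3, s^2 - 6*t^2, s*t + 3*t^2}; counting standard monomials gives mu = 4. Corank 2; j^3 = -2*t*(s^2 + 6*s*t + 10*t^2) splits into three distinct lines over C (the quadratic factor has nonzero discriminant), so D_4.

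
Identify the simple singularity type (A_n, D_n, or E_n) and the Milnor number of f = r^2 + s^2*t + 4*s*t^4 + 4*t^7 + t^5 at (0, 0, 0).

The Hessian of f at 0 is [[0, 0, 0], [0, 0, 0], [0, 0, 2]] with rank 1, so corank 2. A Groebner basis of the Jacobian ideal J(f) in C{s,t,r} is {s*t/2 + t^4, s*t^2, s^2 - 5*s*t/2, r}; counting standard monomials gives mu = 6. Corank 2; j^3 = s^2*t has shape L^2 M (L != M), so D-series; mu = 6 gives D_6.

Type D_{6}, Milnor number mu = 6.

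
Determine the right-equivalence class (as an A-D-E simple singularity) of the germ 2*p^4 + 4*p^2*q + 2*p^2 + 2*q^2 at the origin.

The Hessian of f at 0 has rank 2. Corank 0: nondegenerate Morse point, so A_1.

A_{1}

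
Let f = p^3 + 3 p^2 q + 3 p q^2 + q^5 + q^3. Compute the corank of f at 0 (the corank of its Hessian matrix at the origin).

2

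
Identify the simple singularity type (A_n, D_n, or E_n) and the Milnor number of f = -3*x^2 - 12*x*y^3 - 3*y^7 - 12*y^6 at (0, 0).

Type A_6, Milnor number mu = 6.

The Hessian of f at 0 has rank 1. Corank 1: A-series; mu = 6 gives A_6.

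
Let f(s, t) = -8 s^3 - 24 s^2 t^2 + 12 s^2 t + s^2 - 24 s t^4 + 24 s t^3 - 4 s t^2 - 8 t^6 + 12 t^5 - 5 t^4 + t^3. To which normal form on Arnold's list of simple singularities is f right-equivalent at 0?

A_2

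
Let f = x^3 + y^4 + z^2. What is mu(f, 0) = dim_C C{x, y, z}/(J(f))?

The Hessian of f at 0 has rank 1. Corank 2; j^3 = x^3 is a perfect cube, so E-series; the 4-jet and mu = 6 give E_6.

6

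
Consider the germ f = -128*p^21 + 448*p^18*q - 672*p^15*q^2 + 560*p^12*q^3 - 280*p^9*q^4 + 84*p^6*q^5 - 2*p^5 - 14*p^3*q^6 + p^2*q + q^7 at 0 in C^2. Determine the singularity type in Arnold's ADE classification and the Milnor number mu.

Type D_{8}, Milnor number mu = 8.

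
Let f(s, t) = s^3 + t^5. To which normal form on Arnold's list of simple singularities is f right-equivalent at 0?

E8

The Hessian of f at 0 is [[0, 0], [0, 0]] with rank 0, so corank 2. A Groebner basis of the Jacobian ideal J(f) in C{s,t} is {t^4, s^2}; counting standard monomials gives mu = 8. Corank 2; j^3 = s^3 is a perfect cube, so E-series; the 5-jet and mu = 8 give E_8.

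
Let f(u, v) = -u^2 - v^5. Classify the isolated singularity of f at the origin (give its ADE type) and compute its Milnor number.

The Hessian of f at 0 has rank 1. Corank 1: A-series; mu = 4 gives A_4.

Type A_{4}, Milnor number mu = 4.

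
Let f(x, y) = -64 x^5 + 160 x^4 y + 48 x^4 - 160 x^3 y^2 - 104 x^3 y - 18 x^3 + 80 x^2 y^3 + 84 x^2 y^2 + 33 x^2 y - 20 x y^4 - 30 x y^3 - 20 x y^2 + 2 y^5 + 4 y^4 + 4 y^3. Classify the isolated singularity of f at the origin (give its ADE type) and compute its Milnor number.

The Hessian of f at 0 has rank 0. Corank 2; j^3 = -(2*x - y)*(3*x - 2*y)^2 has shape L^2 M (L != M), so D-series; mu = 6 gives D_6.

Type D6, Milnor number mu = 6.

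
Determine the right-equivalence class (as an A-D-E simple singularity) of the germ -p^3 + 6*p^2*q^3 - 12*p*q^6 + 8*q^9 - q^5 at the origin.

E_8

The Hessian of f at 0 has rank 0. Corank 2; j^3 = -p^3 is a perfect cube, so E-series; the 5-jet and mu = 8 give E_8.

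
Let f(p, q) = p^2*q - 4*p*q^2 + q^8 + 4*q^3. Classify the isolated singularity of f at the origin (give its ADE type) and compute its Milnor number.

The Hessian of f at 0 is [[0, 0], [0, 0]] with rank 0, so corank 2. A Groebner basis of the Jacobian ideal J(f) in C{p,q} is {p^2/8 + q^7 - q^2/2, p^3 - 8*q^3, p*q - 2*q^2}; counting standard monomials gives mu = 9. Corank 2; j^3 = q*(p - 2*q)^2 has shape L^2 M (L != M), so D-series; mu = 9 gives D_9.

Type D_9, Milnor number mu = 9.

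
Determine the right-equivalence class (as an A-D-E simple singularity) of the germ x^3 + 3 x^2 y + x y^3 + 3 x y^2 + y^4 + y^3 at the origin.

The Hessian of f at 0 is [[0, 0], [0, 0]] with rank 0, so corank 2. A Groebner basis of the Jacobian ideal J(f) in C{x,y} is {x^3 + 3*x^2*y + 6*x^2 + 12*x*y + 6*y^2, -3*x^2 + x*y^2 - 6*x*y - 3*y^2, 3*x^2 + 6*x*y + y^3 + 3*y^2}; counting standard monomials gives mu = 7. Corank 2; j^3 = (x + y)^3 is a perfect cube, so E-series; the 4-jet and mu = 7 give E_7.

E_{7}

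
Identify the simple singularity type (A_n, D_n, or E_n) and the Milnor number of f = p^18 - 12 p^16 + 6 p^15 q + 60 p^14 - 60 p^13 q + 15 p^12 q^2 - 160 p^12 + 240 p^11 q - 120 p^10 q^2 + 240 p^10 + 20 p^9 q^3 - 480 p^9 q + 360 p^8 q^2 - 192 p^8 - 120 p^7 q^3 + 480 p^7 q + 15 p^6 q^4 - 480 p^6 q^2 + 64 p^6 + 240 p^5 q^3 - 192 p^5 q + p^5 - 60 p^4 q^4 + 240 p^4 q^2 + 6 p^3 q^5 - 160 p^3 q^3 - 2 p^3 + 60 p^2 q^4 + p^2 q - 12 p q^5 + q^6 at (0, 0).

The Hessian of f at 0 is [[0, 0], [0, 0]] with rank 0, so corank 2. A Groebner basis of the Jacobian ideal J(f) in C{p,q} is {p*q/12 + q^5, p*q^2, p^2 - p*q/2}; counting standard monomials gives mu = 7. Corank 2; j^3 = -p^2*(2*p - q) has shape L^2 M (L != M), so D-series; mu = 7 gives D_7.

Type D7, Milnor number mu = 7.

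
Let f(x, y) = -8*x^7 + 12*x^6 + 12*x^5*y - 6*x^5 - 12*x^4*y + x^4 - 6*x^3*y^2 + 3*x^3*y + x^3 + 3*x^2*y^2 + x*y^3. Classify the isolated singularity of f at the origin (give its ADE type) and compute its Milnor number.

The Hessian of f at 0 has rank 0. Corank 2; j^3 = x^3 is a perfect cube, so E-series; the 4-jet and mu = 7 give E_7.

Type E7, Milnor number mu = 7.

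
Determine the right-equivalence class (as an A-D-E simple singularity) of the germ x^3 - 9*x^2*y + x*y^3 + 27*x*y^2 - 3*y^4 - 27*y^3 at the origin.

E_{7}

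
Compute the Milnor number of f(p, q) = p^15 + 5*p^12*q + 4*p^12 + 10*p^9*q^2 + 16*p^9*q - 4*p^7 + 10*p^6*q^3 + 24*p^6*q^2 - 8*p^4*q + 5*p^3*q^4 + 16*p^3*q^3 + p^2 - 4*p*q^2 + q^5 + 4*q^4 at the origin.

4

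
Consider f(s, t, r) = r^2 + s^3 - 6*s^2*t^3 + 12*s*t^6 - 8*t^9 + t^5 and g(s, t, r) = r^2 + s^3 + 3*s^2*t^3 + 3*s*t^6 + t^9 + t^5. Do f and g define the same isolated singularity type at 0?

The Hessian of f at 0 is [[0, 0, 0], [0, 0, 0], [0, 0, 2]] with rank 1, so corank 2. A Groebner basis of the Jacobian ideal J(f) in C{s,t,r} is {-s^2/4 + s*t^3, t^4, s^3, s^2*t, r}; counting standard monomials gives mu = 8. Corank 2; j^3 = s^3 is a perfect cube, so E-series; the 5-jet and mu = 8 give E_8. The Hessian of g at 0 is [[0, 0, 0], [0, 0, 0], [0, 0, 2]] with rank 1, so corank 2. A Groebner basis of the Jacobian ideal J(g) in C{s,t,r} is {s^2/2 + s*t^3, t^4, s^3, s^2*t, r}; counting standard monomials gives mu = 8. Corank 2; j^3 = s^3 is a perfect cube, so E-series; the 5-jet and mu = 8 give E_8. Both have type E_8, hence right-equivalent.

Yes.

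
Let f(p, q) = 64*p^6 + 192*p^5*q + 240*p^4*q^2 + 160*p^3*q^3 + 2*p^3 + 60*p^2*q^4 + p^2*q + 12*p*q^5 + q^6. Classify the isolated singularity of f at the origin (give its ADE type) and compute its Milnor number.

Type D_{7}, Milnor number mu = 7.

The Hessian of f at 0 is [[0, 0], [0, 0]] with rank 0, so corank 2. A Groebner basis of the Jacobian ideal J(f) in C{p,q} is {-p*q/12 + q^5, p*q^2, p^2 + p*q/2}; counting standard monomials gives mu = 7. Corank 2; j^3 = p^2*(2*p + q) has shape L^2 M (L != M), so D-series; mu = 7 gives D_7.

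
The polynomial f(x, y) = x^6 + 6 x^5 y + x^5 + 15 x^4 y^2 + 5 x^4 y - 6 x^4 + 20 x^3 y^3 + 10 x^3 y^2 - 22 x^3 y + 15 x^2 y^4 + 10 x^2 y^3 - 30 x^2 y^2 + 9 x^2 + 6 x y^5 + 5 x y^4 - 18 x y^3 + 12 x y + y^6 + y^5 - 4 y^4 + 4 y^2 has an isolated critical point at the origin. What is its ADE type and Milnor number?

The Hessian of f at 0 has rank 1. Corank 1: A-series; mu = 4 gives A_4.

Type A_{4}, Milnor number mu = 4.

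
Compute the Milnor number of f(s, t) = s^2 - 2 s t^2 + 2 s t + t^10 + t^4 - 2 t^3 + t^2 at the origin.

The Hessian of f at 0 is [[2, 2], [2, 2]] with rank 1, so corank 1. A Groebner basis of the Jacobian ideal J(f) in C{s,t} is {s^5 - 10*s^4 - 30*s^3*t - 35*s^3 - 54*s^2*t - 23*s^2 - 27*s*t - 4*s - 4*t, s^4*t + 4*s^4 + 10*s^3*t + 10*s^3 + 15*s^2*t + 6*s^2 + 7*s*t + s + t, -s + t^2 - t}; counting standard monomials gives mu = 9. Corank 1: A-series; mu = 9 gives A_9.

9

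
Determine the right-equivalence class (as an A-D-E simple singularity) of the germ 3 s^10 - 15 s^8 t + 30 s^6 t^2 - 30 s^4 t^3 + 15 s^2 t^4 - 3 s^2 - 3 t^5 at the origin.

A4

The Hessian of f at 0 has rank 1. Corank 1: A-series; mu = 4 gives A_4.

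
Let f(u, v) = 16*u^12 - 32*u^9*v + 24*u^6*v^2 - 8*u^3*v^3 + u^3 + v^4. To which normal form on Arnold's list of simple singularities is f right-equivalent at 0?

The Hessian of f at 0 has rank 0. Corank 2; j^3 = u^3 is a perfect cube, so E-series; the 4-jet and mu = 6 give E_6.

E_{6}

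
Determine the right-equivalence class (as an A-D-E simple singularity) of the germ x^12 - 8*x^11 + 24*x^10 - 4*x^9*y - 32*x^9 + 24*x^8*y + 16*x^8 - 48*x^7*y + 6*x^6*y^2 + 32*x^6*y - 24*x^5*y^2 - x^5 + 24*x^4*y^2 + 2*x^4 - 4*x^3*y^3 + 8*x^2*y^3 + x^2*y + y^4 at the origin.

D_5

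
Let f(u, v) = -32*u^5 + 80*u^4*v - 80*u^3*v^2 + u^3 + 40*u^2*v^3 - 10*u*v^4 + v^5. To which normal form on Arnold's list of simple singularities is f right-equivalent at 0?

E8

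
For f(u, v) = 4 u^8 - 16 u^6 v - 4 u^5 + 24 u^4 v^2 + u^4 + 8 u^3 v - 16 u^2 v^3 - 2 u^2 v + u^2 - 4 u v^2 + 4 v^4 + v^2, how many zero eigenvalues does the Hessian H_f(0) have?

0

Hessian at 0 has rank 2.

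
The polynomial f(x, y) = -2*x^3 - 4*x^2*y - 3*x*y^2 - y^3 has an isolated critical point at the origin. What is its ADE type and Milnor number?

Type D_{4}, Milnor number mu = 4.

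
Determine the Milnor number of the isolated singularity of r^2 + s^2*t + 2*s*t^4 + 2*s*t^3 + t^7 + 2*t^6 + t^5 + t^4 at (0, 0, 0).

The Hessian of f at 0 is [[0, 0, 0], [0, 0, 0], [0, 0, 2]] with rank 1, so corank 2. A Groebner basis of the Jacobian ideal J(f) in C{s,t,r} is {s*t^2, s*t + t^3, s^2 - 4*s*t, r}; counting standard monomials gives mu = 5. Corank 2; j^3 = s^2*t has shape L^2 M (L != M), so D-series; mu = 5 gives D_5.

5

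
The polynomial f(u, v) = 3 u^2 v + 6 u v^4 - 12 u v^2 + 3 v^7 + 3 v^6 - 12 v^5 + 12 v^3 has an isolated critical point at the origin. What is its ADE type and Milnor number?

The Hessian of f at 0 has rank 0. Corank 2; j^3 = 3*v*(u - 2*v)^2 has shape L^2 M (L != M), so D-series; mu = 7 gives D_7.

Type D7, Milnor number mu = 7.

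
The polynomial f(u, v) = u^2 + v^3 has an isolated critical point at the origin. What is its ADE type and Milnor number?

Type A_2, Milnor number mu = 2.

The Hessian of f at 0 is [[2, 0], [0, 0]] with rank 1, so corank 1. A Groebner basis of the Jacobian ideal J(f) in C{u,v} is {v^2, u}; counting standard monomials gives mu = 2. Corank 1: A-series; mu = 2 gives A_2.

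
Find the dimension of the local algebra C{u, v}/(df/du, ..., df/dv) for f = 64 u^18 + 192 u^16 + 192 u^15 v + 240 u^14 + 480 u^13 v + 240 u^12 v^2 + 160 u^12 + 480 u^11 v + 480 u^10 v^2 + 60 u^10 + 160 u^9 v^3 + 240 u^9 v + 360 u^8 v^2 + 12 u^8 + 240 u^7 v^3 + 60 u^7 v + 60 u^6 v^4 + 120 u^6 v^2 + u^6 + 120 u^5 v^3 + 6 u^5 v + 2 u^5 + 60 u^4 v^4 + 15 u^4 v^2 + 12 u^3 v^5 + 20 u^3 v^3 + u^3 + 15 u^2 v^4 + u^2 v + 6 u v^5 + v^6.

7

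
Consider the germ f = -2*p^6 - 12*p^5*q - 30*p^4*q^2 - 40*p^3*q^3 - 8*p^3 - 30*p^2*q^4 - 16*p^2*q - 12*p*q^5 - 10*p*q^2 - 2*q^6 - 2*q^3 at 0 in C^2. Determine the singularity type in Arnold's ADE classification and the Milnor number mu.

Type D7, Milnor number mu = 7.

The Hessian of f at 0 is [[0, 0], [0, 0]] with rank 0, so corank 2. A Groebner basis of the Jacobian ideal J(f) in C{p,q} is {-32*p*q/3 + q^5 - 16*q^2/3, p*q^2 + q^3/2, p^2 + 3*p*q/2 + q^2/2}; counting standard monomials gives mu = 7. Corank 2; j^3 = -2*(p + q)*(2*p + q)^2 has shape L^2 M (L != M), so D-series; mu = 7 gives D_7.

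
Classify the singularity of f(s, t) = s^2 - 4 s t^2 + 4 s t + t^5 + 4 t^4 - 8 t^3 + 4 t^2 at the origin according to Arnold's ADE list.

A4

The Hessian of f at 0 has rank 1. Corank 1: A-series; mu = 4 gives A_4.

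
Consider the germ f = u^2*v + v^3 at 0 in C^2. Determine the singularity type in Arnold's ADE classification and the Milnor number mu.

Type D_{4}, Milnor number mu = 4.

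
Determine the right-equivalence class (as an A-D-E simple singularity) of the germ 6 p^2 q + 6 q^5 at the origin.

D_6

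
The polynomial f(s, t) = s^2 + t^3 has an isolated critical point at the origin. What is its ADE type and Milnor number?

Type A_{2}, Milnor number mu = 2.

The Hessian of f at 0 has rank 1. Corank 1: A-series; mu = 2 gives A_2.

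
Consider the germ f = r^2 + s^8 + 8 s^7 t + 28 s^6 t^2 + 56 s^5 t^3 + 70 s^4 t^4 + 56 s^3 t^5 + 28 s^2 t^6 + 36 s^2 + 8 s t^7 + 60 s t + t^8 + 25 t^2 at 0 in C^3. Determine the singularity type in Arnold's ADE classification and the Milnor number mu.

Type A_7, Milnor number mu = 7.

The Hessian of f at 0 has rank 2. Corank 1: A-series; mu = 7 gives A_7.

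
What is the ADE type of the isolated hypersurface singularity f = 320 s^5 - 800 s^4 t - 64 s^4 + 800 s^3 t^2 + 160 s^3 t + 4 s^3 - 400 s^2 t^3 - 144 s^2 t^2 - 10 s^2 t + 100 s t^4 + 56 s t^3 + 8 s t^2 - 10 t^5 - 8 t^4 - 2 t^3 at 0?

The Hessian of f at 0 is [[0, 0], [0, 0]] with rank 0, so corank 2. A Groebner basis of the Jacobian ideal J(f) in C{s,t} is {s^3 - 7*s^2 + 27*s*t/2 - 13*t^2/2, s^2*t - 9*s^2 + 35*s*t/2 - 17*t^2/2, -11*s^2 + s*t^2 + 43*s*t/2 - 21*t^2/2, -13*s^2 + 51*s*t/2 + t^3 - 25*t^2/2}; counting standard monomials gives mu = 6. Corank 2; j^3 = 2*(s - t)^2*(2*s - t) has shape L^2 M (L != M), so D-series; mu = 6 gives D_6.

D_6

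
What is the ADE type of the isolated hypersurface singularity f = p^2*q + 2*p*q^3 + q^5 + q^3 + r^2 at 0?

The Hessian of f at 0 is [[0, 0, 0], [0, 0, 0], [0, 0, 2]] with rank 1, so corank 2. A Groebner basis of the Jacobian ideal J(f) in C{p,q,r} is {q^3, p^2 + 3*q^2, p*q, r}; counting standard monomials gives mu = 4. Corank 2; j^3 = q*(p^2 + q^2) splits into three distinct lines over C (the quadratic factor has nonzero discriminant), so D_4.

D_4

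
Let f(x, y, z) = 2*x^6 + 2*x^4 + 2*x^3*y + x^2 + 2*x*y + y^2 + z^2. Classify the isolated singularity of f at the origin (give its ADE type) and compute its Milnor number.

Type A5, Milnor number mu = 5.

The Hessian of f at 0 is [[2, 2, 0], [2, 2, 0], [0, 0, 2]] with rank 2, so corank 1. A Groebner basis of the Jacobian ideal J(f) in C{x,y,z} is {x*y^2 + x + y, -x + y^3 - y, x^2 + 2*x*y + y^2, z}; counting standard monomials gives mu = 5. Corank 1: A-series; mu = 5 gives A_5.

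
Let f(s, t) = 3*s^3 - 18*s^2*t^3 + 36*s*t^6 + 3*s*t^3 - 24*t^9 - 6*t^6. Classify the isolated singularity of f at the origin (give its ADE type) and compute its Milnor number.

The Hessian of f at 0 has rank 0. Corank 2; j^3 = 3*s^3 is a perfect cube, so E-series; the 4-jet and mu = 7 give E_7.

Type E7, Milnor number mu = 7.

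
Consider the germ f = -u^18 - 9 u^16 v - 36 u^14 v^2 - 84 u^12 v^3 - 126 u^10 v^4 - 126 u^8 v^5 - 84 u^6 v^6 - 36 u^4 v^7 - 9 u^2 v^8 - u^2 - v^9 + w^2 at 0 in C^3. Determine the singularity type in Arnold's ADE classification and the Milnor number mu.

Type A_{8}, Milnor number mu = 8.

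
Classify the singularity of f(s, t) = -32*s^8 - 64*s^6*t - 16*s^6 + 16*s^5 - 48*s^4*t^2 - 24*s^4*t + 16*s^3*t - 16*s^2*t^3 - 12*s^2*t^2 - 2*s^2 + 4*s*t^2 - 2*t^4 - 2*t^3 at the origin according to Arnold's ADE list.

A2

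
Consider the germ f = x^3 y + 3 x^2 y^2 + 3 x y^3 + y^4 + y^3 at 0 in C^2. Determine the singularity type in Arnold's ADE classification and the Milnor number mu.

The Hessian of f at 0 has rank 0. Corank 2; j^3 = y^3 is a perfect cube, so E-series; the 4-jet and mu = 7 give E_7.

Type E_7, Milnor number mu = 7.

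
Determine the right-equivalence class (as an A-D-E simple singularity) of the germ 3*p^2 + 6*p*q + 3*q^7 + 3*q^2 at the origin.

A6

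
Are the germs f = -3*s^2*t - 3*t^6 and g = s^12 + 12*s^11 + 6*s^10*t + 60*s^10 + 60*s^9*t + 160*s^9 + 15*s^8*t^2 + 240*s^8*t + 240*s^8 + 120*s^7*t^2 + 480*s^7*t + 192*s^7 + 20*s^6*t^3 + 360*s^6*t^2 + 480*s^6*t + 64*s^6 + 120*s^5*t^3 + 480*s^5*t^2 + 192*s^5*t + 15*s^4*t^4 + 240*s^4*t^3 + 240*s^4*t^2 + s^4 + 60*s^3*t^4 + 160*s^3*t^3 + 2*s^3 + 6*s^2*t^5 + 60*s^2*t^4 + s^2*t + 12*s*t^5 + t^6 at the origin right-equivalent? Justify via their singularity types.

The Hessian of f at 0 has rank 0. Corank 2; j^3 = -3*s^2*t has shape L^2 M (L != M), so D-series; mu = 7 gives D_7. The Hessian of g at 0 has rank 0. Corank 2; j^3 = s^2*(2*s + t) has shape L^2 M (L != M), so D-series; mu = 7 gives D_7. Both have type D_7, hence right-equivalent.

Yes.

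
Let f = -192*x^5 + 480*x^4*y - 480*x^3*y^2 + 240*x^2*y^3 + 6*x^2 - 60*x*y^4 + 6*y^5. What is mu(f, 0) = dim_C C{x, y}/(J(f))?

4

The Hessian of f at 0 has rank 1. Corank 1: A-series; mu = 4 gives A_4.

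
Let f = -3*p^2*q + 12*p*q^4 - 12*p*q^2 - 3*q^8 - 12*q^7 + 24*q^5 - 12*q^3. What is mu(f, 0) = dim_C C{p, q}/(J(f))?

9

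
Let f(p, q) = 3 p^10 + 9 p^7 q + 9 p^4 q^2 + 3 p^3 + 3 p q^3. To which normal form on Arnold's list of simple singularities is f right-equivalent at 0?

E7

The Hessian of f at 0 is [[0, 0], [0, 0]] with rank 0, so corank 2. A Groebner basis of the Jacobian ideal J(f) in C{p,q} is {p^3, p*q^2, 3*p^2 + q^3}; counting standard monomials gives mu = 7. Corank 2; j^3 = 3*p^3 is a perfect cube, so E-series; the 4-jet and mu = 7 give E_7.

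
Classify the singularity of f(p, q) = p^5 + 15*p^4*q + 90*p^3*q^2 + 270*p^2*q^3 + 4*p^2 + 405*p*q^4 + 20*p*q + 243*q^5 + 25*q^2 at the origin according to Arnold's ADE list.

The Hessian of f at 0 has rank 1. Corank 1: A-series; mu = 4 gives A_4.

A_4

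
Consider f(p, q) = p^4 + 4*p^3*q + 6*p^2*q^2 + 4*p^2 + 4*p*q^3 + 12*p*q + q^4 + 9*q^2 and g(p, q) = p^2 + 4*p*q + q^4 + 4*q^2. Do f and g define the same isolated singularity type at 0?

Yes.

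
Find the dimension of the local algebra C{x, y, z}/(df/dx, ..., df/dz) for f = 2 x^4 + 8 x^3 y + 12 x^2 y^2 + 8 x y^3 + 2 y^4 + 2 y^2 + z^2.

3

The Hessian of f at 0 is [[0, 0, 0], [0, 4, 0], [0, 0, 2]] with rank 2, so corank 1. A Groebner basis of the Jacobian ideal J(f) in C{x,y,z} is {x^3, y, z}; counting standard monomials gives mu = 3. Corank 1: A-series; mu = 3 gives A_3.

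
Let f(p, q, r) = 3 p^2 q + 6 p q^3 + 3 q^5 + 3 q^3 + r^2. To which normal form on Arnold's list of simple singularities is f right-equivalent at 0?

D4

The Hessian of f at 0 is [[0, 0, 0], [0, 0, 0], [0, 0, 2]] with rank 1, so corank 2. A Groebner basis of the Jacobian ideal J(f) in C{p,q,r} is {q^3, p^2 + 3*q^2, p*q, r}; counting standard monomials gives mu = 4. Corank 2; j^3 = 3*q*(p^2 + q^2) splits into three distinct lines over C (the quadratic factor has nonzero discriminant), so D_4.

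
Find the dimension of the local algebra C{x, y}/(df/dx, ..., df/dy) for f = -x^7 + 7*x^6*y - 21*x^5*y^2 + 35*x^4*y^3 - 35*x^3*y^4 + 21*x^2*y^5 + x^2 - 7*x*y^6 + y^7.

The Hessian of f at 0 has rank 1. Corank 1: A-series; mu = 6 gives A_6.

6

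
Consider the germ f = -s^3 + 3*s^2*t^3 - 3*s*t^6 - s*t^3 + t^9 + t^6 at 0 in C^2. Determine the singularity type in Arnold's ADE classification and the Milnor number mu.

Type E_{7}, Milnor number mu = 7.

The Hessian of f at 0 has rank 0. Corank 2; j^3 = -s^3 is a perfect cube, so E-series; the 4-jet and mu = 7 give E_7.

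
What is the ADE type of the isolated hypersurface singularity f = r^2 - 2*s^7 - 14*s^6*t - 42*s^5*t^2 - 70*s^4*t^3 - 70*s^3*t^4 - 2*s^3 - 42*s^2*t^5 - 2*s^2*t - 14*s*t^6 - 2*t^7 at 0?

D8

The Hessian of f at 0 has rank 1. Corank 2; j^3 = -2*s^2*(s + t) has shape L^2 M (L != M), so D-series; mu = 8 gives D_8.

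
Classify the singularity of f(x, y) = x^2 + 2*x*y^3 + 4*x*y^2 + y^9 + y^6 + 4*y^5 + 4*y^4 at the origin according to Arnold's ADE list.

A_{8}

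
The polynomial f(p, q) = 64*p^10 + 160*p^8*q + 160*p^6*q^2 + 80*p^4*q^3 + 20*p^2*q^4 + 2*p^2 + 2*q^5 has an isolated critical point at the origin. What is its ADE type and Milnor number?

Type A_{4}, Milnor number mu = 4.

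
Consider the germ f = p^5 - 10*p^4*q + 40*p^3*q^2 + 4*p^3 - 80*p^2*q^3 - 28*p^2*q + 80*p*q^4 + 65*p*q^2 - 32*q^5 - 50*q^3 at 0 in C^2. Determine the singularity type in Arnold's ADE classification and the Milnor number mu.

Type D_{6}, Milnor number mu = 6.

The Hessian of f at 0 has rank 0. Corank 2; j^3 = (p - 2*q)*(2*p - 5*q)^2 has shape L^2 M (L != M), so D-series; mu = 6 gives D_6.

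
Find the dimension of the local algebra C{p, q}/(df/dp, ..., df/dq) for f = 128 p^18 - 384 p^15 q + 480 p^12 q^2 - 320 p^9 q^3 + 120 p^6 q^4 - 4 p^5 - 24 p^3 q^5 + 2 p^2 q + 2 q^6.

7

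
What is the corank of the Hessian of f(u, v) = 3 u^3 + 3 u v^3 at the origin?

2

Hessian at 0 has rank 0.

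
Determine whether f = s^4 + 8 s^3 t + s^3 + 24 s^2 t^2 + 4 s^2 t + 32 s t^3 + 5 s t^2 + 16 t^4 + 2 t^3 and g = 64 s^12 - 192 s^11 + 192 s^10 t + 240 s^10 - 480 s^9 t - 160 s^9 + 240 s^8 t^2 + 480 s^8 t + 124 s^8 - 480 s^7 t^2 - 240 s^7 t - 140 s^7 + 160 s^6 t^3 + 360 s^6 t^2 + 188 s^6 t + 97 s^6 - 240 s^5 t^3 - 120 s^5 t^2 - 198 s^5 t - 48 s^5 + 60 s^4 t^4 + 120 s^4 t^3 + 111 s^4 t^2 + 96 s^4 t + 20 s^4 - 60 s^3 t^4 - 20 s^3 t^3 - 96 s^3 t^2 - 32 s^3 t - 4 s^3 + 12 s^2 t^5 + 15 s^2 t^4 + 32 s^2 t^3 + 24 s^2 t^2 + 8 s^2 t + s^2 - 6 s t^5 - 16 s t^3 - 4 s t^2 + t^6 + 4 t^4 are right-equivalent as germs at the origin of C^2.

No.

The Hessian of f at 0 has rank 0. Corank 2; j^3 = (s + t)^2*(s + 2*t) has shape L^2 M (L != M), so D-series; mu = 5 gives D_5. The Hessian of g at 0 has rank 1. Corank 1: A-series; mu = 5 gives A_5. f is D_5 but g is A_5, hence not right-equivalent.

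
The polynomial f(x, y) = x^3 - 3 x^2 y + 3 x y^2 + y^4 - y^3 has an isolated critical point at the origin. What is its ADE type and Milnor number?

The Hessian of f at 0 is [[0, 0], [0, 0]] with rank 0, so corank 2. A Groebner basis of the Jacobian ideal J(f) in C{x,y} is {y^3, x^2 - 2*x*y + y^2}; counting standard monomials gives mu = 6. Corank 2; j^3 = (x - y)^3 is a perfect cube, so E-series; the 4-jet and mu = 6 give E_6.

Type E_{6}, Milnor number mu = 6.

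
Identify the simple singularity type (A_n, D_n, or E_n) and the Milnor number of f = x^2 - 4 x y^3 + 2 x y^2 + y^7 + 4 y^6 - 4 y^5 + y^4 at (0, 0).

The Hessian of f at 0 is [[2, 0], [0, 0]] with rank 1, so corank 1. A Groebner basis of the Jacobian ideal J(f) in C{x,y} is {x^3, x^2*y + x^2/4 - x*y/8 - x/16 - y^2/16, x^2/2 + x*y^2 + x*y/4 + x/8 + y^2/8, -x/2 + y^3 - y^2/2}; counting standard monomials gives mu = 6. Corank 1: A-series; mu = 6 gives A_6.

Type A6, Milnor number mu = 6.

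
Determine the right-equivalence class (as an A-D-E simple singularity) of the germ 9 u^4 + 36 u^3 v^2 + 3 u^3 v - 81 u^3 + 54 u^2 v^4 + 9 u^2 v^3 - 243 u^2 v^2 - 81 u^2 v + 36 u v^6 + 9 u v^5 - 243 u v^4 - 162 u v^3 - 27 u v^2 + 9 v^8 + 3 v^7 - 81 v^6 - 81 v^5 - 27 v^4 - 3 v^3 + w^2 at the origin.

E_7

The Hessian of f at 0 has rank 1. Corank 2; j^3 = -3*(3*u + v)^3 is a perfect cube, so E-series; the 4-jet and mu = 7 give E_7.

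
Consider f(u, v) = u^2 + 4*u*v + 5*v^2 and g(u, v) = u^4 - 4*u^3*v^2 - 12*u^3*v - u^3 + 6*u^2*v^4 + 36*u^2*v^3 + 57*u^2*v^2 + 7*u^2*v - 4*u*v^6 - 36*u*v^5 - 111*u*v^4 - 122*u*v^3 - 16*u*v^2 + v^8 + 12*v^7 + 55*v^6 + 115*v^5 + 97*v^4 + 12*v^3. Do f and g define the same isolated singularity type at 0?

The Hessian of f at 0 is [[2, 4], [4, 10]] with rank 2, so corank 0. A Groebner basis of the Jacobian ideal J(f) in C{u,v} is {u, v}; counting standard monomials gives mu = 1. Corank 0: nondegenerate Morse point, so A_1. The Hessian of g at 0 is [[0, 0], [0, 0]] with rank 0, so corank 2. A Groebner basis of the Jacobian ideal J(g) in C{u,v} is {u*v^2 + 2*u*v/3 - 4*v^2/3, u*v/3 + v^3 - 2*v^2/3, u^2 - 16*u*v/3 + 20*v^2/3}; counting standard monomials gives mu = 5. Corank 2; j^3 = -(u - 3*v)*(u - 2*v)^2 has shape L^2 M (L != M), so D-series; mu = 5 gives D_5. f is A_1 but g is D_5, hence not right-equivalent.

No.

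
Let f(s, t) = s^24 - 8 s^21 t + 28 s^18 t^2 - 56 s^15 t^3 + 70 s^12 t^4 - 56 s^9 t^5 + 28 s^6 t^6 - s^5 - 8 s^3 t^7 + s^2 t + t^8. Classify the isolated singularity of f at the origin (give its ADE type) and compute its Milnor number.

The Hessian of f at 0 is [[0, 0], [0, 0]] with rank 0, so corank 2. A Groebner basis of the Jacobian ideal J(f) in C{s,t} is {s^2/8 + t^7, s^3, s*t}; counting standard monomials gives mu = 9. Corank 2; j^3 = s^2*t has shape L^2 M (L != M), so D-series; mu = 9 gives D_9.

Type D_{9}, Milnor number mu = 9.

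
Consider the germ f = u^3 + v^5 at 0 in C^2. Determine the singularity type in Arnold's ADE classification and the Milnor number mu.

The Hessian of f at 0 is [[0, 0], [0, 0]] with rank 0, so corank 2. A Groebner basis of the Jacobian ideal J(f) in C{u,v} is {v^4, u^2}; counting standard monomials gives mu = 8. Corank 2; j^3 = u^3 is a perfect cube, so E-series; the 5-jet and mu = 8 give E_8.

Type E_{8}, Milnor number mu = 8.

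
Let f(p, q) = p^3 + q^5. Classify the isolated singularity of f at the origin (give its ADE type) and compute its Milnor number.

Type E_{8}, Milnor number mu = 8.

The Hessian of f at 0 is [[0, 0], [0, 0]] with rank 0, so corank 2. A Groebner basis of the Jacobian ideal J(f) in C{p,q} is {q^4, p^2}; counting standard monomials gives mu = 8. Corank 2; j^3 = p^3 is a perfect cube, so E-series; the 5-jet and mu = 8 give E_8.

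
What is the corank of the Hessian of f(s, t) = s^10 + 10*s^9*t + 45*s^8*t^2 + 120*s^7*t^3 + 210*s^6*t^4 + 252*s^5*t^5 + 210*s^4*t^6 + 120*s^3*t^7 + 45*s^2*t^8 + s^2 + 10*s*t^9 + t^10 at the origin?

1

Hessian at 0 has rank 1.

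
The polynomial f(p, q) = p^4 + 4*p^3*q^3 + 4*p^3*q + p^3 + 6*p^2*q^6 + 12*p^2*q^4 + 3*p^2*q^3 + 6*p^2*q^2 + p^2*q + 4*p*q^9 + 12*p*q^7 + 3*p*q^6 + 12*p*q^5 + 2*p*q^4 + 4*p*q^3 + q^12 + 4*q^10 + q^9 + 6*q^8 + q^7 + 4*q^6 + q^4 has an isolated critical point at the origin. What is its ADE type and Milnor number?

Type D_{5}, Milnor number mu = 5.

The Hessian of f at 0 is [[0, 0], [0, 0]] with rank 0, so corank 2. A Groebner basis of the Jacobian ideal J(f) in C{p,q} is {p*q^2, -p*q/4 + q^3, p^2 + p*q}; counting standard monomials gives mu = 5. Corank 2; j^3 = p^2*(p + q) has shape L^2 M (L != M), so D-series; mu = 5 gives D_5.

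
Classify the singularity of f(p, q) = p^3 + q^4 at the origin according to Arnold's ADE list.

E6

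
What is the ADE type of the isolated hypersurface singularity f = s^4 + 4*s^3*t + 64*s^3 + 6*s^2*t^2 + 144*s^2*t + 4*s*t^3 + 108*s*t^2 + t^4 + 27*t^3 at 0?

E6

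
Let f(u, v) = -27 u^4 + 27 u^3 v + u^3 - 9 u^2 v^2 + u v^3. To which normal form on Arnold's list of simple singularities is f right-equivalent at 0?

The Hessian of f at 0 has rank 0. Corank 2; j^3 = u^3 is a perfect cube, so E-series; the 4-jet and mu = 7 give E_7.

E7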